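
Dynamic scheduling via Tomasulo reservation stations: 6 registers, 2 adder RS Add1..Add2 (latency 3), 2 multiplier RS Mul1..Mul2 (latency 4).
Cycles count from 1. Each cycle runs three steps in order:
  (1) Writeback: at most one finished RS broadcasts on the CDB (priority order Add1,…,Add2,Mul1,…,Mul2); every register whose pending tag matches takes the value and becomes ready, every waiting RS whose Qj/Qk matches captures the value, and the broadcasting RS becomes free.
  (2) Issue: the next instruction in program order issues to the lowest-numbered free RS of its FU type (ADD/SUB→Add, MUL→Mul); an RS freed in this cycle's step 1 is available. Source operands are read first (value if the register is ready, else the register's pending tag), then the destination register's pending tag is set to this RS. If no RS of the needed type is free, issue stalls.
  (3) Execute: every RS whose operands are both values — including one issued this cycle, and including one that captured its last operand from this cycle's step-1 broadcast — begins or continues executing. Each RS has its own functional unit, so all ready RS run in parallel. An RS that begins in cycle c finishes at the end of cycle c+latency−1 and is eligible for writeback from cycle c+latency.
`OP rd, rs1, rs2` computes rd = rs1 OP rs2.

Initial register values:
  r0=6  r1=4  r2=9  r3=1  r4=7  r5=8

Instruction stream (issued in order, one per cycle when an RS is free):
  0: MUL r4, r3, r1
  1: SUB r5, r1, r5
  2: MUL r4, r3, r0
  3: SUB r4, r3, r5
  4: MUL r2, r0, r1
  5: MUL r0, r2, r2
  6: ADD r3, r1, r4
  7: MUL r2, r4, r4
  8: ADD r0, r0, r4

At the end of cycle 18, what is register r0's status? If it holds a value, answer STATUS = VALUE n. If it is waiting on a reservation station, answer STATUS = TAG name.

c1: issue MUL r4<-Mul1 | r0:6,r1:4,r2:9,r3:1,r4:Mul1,r5:8
c2: issue SUB r5<-Add1 | r0:6,r1:4,r2:9,r3:1,r4:Mul1,r5:Add1
c3: issue MUL r4<-Mul2 | r0:6,r1:4,r2:9,r3:1,r4:Mul2,r5:Add1
c4: issue SUB r4<-Add2 | r0:6,r1:4,r2:9,r3:1,r4:Add2,r5:Add1
c5: CDB Add1=-4; stall | r0:6,r1:4,r2:9,r3:1,r4:Add2,r5:-4
c6: CDB Mul1=4; issue MUL r2<-Mul1 | r0:6,r1:4,r2:Mul1,r3:1,r4:Add2,r5:-4
c7: CDB Mul2=6; issue MUL r0<-Mul2 | r0:Mul2,r1:4,r2:Mul1,r3:1,r4:Add2,r5:-4
c8: CDB Add2=5; issue ADD r3<-Add1 | r0:Mul2,r1:4,r2:Mul1,r3:Add1,r4:5,r5:-4
c9: stall | r0:Mul2,r1:4,r2:Mul1,r3:Add1,r4:5,r5:-4
c10: CDB Mul1=24; issue MUL r2<-Mul1 | r0:Mul2,r1:4,r2:Mul1,r3:Add1,r4:5,r5:-4
c11: CDB Add1=9; issue ADD r0<-Add1 | r0:Add1,r1:4,r2:Mul1,r3:9,r4:5,r5:-4
c12: - | r0:Add1,r1:4,r2:Mul1,r3:9,r4:5,r5:-4
c13: - | r0:Add1,r1:4,r2:Mul1,r3:9,r4:5,r5:-4
c14: CDB Mul1=25 | r0:Add1,r1:4,r2:25,r3:9,r4:5,r5:-4
c15: CDB Mul2=576 | r0:Add1,r1:4,r2:25,r3:9,r4:5,r5:-4
c16: - | r0:Add1,r1:4,r2:25,r3:9,r4:5,r5:-4
c17: - | r0:Add1,r1:4,r2:25,r3:9,r4:5,r5:-4
c18: CDB Add1=581 | r0:581,r1:4,r2:25,r3:9,r4:5,r5:-4

STATUS = VALUE 581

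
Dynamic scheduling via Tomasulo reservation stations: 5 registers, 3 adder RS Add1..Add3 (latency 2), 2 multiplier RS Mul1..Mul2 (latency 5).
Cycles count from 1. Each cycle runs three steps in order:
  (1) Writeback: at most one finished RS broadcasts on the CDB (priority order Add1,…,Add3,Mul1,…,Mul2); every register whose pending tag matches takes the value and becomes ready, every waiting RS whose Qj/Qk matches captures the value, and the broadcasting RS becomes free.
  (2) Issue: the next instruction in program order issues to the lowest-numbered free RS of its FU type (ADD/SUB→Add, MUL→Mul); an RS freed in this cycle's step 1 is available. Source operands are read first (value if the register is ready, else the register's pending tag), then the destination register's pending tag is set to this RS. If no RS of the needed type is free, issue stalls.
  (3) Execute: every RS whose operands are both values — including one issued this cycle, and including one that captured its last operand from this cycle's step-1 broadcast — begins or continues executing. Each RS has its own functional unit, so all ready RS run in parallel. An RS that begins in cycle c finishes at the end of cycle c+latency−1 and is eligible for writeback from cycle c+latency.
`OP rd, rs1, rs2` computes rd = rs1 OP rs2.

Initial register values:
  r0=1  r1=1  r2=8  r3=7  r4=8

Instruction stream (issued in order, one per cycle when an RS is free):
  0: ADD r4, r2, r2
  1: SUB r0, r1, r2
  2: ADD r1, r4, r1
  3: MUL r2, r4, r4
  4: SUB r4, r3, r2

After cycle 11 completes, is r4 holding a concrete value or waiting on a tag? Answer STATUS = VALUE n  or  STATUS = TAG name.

STATUS = VALUE -249

c1: issue ADD r4<-Add1 | r0:1,r1:1,r2:8,r3:7,r4:Add1
c2: issue SUB r0<-Add2 | r0:Add2,r1:1,r2:8,r3:7,r4:Add1
c3: CDB Add1=16; issue ADD r1<-Add1 | r0:Add2,r1:Add1,r2:8,r3:7,r4:16
c4: CDB Add2=-7; issue MUL r2<-Mul1 | r0:-7,r1:Add1,r2:Mul1,r3:7,r4:16
c5: CDB Add1=17; issue SUB r4<-Add1 | r0:-7,r1:17,r2:Mul1,r3:7,r4:Add1
c6: - | r0:-7,r1:17,r2:Mul1,r3:7,r4:Add1
c7: - | r0:-7,r1:17,r2:Mul1,r3:7,r4:Add1
c8: - | r0:-7,r1:17,r2:Mul1,r3:7,r4:Add1
c9: CDB Mul1=256 | r0:-7,r1:17,r2:256,r3:7,r4:Add1
c10: - | r0:-7,r1:17,r2:256,r3:7,r4:Add1
c11: CDB Add1=-249 | r0:-7,r1:17,r2:256,r3:7,r4:-249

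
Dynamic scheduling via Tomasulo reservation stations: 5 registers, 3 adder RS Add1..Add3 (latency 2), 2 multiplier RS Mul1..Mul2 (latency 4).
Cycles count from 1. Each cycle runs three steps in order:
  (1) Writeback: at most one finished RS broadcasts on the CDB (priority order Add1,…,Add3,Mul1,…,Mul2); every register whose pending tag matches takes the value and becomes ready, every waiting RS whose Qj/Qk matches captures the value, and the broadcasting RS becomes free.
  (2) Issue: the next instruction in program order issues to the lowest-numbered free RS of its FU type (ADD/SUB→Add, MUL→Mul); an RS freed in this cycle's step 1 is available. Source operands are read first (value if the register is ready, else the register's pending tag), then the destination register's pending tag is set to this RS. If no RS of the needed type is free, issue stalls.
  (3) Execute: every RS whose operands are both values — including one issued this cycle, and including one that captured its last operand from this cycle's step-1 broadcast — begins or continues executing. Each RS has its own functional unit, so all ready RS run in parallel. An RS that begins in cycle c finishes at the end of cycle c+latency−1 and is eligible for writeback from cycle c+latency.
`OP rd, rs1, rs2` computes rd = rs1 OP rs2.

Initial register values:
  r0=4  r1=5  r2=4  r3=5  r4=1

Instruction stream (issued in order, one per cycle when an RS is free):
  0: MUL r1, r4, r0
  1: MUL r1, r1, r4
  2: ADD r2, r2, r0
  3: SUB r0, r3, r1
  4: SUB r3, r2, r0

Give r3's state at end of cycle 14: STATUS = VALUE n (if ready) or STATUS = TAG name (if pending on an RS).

STATUS = VALUE 7

c1: issue MUL r1<-Mul1 | r0:4,r1:Mul1,r2:4,r3:5,r4:1
c2: issue MUL r1<-Mul2 | r0:4,r1:Mul2,r2:4,r3:5,r4:1
c3: issue ADD r2<-Add1 | r0:4,r1:Mul2,r2:Add1,r3:5,r4:1
c4: issue SUB r0<-Add2 | r0:Add2,r1:Mul2,r2:Add1,r3:5,r4:1
c5: CDB Add1=8; issue SUB r3<-Add1 | r0:Add2,r1:Mul2,r2:8,r3:Add1,r4:1
c6: CDB Mul1=4 | r0:Add2,r1:Mul2,r2:8,r3:Add1,r4:1
c7: - | r0:Add2,r1:Mul2,r2:8,r3:Add1,r4:1
c8: - | r0:Add2,r1:Mul2,r2:8,r3:Add1,r4:1
c9: - | r0:Add2,r1:Mul2,r2:8,r3:Add1,r4:1
c10: CDB Mul2=4 | r0:Add2,r1:4,r2:8,r3:Add1,r4:1
c11: - | r0:Add2,r1:4,r2:8,r3:Add1,r4:1
c12: CDB Add2=1 | r0:1,r1:4,r2:8,r3:Add1,r4:1
c13: - | r0:1,r1:4,r2:8,r3:Add1,r4:1
c14: CDB Add1=7 | r0:1,r1:4,r2:8,r3:7,r4:1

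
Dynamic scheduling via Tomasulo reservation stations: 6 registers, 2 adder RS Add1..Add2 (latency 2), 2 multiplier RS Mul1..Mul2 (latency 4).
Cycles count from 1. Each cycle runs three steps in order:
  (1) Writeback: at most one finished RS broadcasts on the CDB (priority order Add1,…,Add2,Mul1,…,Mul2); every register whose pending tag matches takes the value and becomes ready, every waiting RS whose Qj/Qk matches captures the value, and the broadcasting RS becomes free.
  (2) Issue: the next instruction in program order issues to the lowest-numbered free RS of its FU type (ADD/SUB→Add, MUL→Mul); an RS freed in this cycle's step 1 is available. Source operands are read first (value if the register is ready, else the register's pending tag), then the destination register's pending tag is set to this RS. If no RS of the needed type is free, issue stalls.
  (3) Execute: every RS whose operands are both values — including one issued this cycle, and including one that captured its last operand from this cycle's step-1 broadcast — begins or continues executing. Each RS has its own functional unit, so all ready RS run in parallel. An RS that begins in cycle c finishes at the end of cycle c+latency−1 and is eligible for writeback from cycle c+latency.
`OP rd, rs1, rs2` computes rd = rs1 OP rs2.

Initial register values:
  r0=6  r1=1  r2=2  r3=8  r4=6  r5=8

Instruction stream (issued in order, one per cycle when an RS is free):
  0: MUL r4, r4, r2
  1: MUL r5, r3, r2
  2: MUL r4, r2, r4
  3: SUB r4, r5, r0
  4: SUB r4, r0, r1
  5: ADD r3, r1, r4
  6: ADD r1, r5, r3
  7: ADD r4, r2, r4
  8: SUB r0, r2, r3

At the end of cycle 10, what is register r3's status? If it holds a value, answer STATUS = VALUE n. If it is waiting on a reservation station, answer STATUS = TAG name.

cycle 1: issue MUL r4<-Mul1 // r0:6,r1:1,r2:2,r3:8,r4:Mul1,r5:8
cycle 2: issue MUL r5<-Mul2 // r0:6,r1:1,r2:2,r3:8,r4:Mul1,r5:Mul2
cycle 3: stall // r0:6,r1:1,r2:2,r3:8,r4:Mul1,r5:Mul2
cycle 4: stall // r0:6,r1:1,r2:2,r3:8,r4:Mul1,r5:Mul2
cycle 5: CDB Mul1=12; issue MUL r4<-Mul1 // r0:6,r1:1,r2:2,r3:8,r4:Mul1,r5:Mul2
cycle 6: CDB Mul2=16; issue SUB r4<-Add1 // r0:6,r1:1,r2:2,r3:8,r4:Add1,r5:16
cycle 7: issue SUB r4<-Add2 // r0:6,r1:1,r2:2,r3:8,r4:Add2,r5:16
cycle 8: CDB Add1=10; issue ADD r3<-Add1 // r0:6,r1:1,r2:2,r3:Add1,r4:Add2,r5:16
cycle 9: CDB Add2=5; issue ADD r1<-Add2 // r0:6,r1:Add2,r2:2,r3:Add1,r4:5,r5:16
cycle 10: CDB Mul1=24; stall // r0:6,r1:Add2,r2:2,r3:Add1,r4:5,r5:16

STATUS = TAG Add1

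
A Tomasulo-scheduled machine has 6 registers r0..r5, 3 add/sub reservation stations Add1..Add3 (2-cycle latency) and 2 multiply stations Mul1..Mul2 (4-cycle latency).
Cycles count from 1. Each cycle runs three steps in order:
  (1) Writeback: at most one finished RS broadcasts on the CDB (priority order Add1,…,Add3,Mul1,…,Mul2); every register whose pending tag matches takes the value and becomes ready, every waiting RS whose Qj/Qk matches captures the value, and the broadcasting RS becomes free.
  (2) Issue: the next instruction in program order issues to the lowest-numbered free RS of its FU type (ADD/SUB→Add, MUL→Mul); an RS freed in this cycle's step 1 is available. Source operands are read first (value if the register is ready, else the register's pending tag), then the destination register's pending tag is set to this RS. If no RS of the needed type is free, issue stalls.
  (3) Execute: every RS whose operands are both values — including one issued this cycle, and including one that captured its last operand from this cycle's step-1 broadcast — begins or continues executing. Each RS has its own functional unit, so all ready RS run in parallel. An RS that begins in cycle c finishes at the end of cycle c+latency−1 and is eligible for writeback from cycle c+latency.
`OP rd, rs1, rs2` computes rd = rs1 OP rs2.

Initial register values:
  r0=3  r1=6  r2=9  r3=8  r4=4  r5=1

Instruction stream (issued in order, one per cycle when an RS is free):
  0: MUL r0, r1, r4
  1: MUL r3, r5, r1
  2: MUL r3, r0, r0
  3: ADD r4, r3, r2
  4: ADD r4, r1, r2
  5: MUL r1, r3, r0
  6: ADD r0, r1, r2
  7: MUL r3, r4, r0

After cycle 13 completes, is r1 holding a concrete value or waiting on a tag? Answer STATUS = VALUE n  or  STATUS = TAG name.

STATUS = TAG Mul2

c1: issue MUL r0<-Mul1 | r0:Mul1,r1:6,r2:9,r3:8,r4:4,r5:1
c2: issue MUL r3<-Mul2 | r0:Mul1,r1:6,r2:9,r3:Mul2,r4:4,r5:1
c3: stall | r0:Mul1,r1:6,r2:9,r3:Mul2,r4:4,r5:1
c4: stall | r0:Mul1,r1:6,r2:9,r3:Mul2,r4:4,r5:1
c5: CDB Mul1=24; issue MUL r3<-Mul1 | r0:24,r1:6,r2:9,r3:Mul1,r4:4,r5:1
c6: CDB Mul2=6; issue ADD r4<-Add1 | r0:24,r1:6,r2:9,r3:Mul1,r4:Add1,r5:1
c7: issue ADD r4<-Add2 | r0:24,r1:6,r2:9,r3:Mul1,r4:Add2,r5:1
c8: issue MUL r1<-Mul2 | r0:24,r1:Mul2,r2:9,r3:Mul1,r4:Add2,r5:1
c9: CDB Add2=15; issue ADD r0<-Add2 | r0:Add2,r1:Mul2,r2:9,r3:Mul1,r4:15,r5:1
c10: CDB Mul1=576; issue MUL r3<-Mul1 | r0:Add2,r1:Mul2,r2:9,r3:Mul1,r4:15,r5:1
c11: - | r0:Add2,r1:Mul2,r2:9,r3:Mul1,r4:15,r5:1
c12: CDB Add1=585 | r0:Add2,r1:Mul2,r2:9,r3:Mul1,r4:15,r5:1
c13: - | r0:Add2,r1:Mul2,r2:9,r3:Mul1,r4:15,r5:1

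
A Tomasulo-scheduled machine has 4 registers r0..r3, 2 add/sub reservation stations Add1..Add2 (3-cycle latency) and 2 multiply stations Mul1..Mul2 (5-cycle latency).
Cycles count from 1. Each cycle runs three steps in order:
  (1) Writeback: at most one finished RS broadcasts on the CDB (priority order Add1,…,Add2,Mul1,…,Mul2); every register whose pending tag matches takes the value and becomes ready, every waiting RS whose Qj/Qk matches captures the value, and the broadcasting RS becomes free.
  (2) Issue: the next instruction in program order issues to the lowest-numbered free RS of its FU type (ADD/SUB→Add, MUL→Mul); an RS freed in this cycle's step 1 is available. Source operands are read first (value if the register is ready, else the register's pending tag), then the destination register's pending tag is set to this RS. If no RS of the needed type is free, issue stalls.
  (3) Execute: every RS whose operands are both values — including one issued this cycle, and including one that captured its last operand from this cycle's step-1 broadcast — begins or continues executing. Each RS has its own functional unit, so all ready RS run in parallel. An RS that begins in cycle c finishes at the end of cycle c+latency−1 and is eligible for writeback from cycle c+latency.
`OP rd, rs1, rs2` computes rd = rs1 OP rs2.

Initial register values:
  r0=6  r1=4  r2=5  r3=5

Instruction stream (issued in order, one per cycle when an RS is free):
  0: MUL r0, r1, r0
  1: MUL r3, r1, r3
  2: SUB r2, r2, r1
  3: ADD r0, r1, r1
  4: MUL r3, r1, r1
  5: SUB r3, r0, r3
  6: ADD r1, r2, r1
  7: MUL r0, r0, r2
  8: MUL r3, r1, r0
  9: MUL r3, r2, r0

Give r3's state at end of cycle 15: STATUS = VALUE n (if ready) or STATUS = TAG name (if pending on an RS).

STATUS = TAG Mul1

c1: issue MUL r0<-Mul1 | r0:Mul1,r1:4,r2:5,r3:5
c2: issue MUL r3<-Mul2 | r0:Mul1,r1:4,r2:5,r3:Mul2
c3: issue SUB r2<-Add1 | r0:Mul1,r1:4,r2:Add1,r3:Mul2
c4: issue ADD r0<-Add2 | r0:Add2,r1:4,r2:Add1,r3:Mul2
c5: stall | r0:Add2,r1:4,r2:Add1,r3:Mul2
c6: CDB Add1=1; stall | r0:Add2,r1:4,r2:1,r3:Mul2
c7: CDB Add2=8; stall | r0:8,r1:4,r2:1,r3:Mul2
c8: CDB Mul1=24; issue MUL r3<-Mul1 | r0:8,r1:4,r2:1,r3:Mul1
c9: CDB Mul2=20; issue SUB r3<-Add1 | r0:8,r1:4,r2:1,r3:Add1
c10: issue ADD r1<-Add2 | r0:8,r1:Add2,r2:1,r3:Add1
c11: issue MUL r0<-Mul2 | r0:Mul2,r1:Add2,r2:1,r3:Add1
c12: stall | r0:Mul2,r1:Add2,r2:1,r3:Add1
c13: CDB Add2=5; stall | r0:Mul2,r1:5,r2:1,r3:Add1
c14: CDB Mul1=16; issue MUL r3<-Mul1 | r0:Mul2,r1:5,r2:1,r3:Mul1
c15: stall | r0:Mul2,r1:5,r2:1,r3:Mul1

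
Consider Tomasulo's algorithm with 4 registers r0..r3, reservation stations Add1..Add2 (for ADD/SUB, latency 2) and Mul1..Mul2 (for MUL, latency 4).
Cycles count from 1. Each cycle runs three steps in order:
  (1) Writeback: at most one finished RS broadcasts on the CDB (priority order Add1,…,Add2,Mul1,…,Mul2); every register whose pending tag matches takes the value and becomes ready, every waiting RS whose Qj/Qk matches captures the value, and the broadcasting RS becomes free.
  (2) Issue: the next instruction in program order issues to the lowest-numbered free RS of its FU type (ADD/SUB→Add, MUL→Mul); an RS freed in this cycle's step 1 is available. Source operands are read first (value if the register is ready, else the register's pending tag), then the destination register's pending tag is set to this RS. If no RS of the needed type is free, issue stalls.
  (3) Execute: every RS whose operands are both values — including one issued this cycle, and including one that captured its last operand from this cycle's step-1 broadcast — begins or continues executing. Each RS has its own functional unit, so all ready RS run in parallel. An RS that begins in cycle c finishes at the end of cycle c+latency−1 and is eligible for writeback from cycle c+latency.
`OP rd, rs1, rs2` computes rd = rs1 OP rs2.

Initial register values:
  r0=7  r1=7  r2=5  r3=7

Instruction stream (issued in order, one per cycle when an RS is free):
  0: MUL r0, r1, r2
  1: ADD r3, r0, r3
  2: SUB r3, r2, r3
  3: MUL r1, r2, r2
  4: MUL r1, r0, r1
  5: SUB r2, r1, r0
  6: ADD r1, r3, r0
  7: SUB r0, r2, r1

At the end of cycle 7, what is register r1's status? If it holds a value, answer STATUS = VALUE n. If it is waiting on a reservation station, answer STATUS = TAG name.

STATUS = TAG Mul1

  c1: issue MUL r0<-Mul1  regs: r0:Mul1,r1:7,r2:5,r3:7
  c2: issue ADD r3<-Add1  regs: r0:Mul1,r1:7,r2:5,r3:Add1
  c3: issue SUB r3<-Add2  regs: r0:Mul1,r1:7,r2:5,r3:Add2
  c4: issue MUL r1<-Mul2  regs: r0:Mul1,r1:Mul2,r2:5,r3:Add2
  c5: CDB Mul1=35; issue MUL r1<-Mul1  regs: r0:35,r1:Mul1,r2:5,r3:Add2
  c6: stall  regs: r0:35,r1:Mul1,r2:5,r3:Add2
  c7: CDB Add1=42; issue SUB r2<-Add1  regs: r0:35,r1:Mul1,r2:Add1,r3:Add2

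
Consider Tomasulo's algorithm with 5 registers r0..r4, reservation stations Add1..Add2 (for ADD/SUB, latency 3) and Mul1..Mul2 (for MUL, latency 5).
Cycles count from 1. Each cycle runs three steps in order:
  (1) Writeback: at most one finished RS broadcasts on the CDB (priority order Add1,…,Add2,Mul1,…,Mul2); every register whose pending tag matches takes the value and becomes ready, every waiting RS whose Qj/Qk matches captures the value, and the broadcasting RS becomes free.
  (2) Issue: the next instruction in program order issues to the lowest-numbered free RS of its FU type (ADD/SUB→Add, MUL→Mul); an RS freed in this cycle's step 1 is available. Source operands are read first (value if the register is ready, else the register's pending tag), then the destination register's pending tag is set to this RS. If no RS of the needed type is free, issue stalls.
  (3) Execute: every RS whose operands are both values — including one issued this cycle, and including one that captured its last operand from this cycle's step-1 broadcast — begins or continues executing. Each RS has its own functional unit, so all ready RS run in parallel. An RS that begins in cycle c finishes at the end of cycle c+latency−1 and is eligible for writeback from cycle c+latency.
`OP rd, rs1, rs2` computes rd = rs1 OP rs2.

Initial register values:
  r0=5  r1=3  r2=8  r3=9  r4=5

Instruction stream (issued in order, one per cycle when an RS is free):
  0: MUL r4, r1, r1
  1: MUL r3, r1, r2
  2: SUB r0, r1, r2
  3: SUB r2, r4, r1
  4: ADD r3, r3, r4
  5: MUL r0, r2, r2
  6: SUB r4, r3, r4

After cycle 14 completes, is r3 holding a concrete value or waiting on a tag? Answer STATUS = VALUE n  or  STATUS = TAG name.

STATUS = VALUE 33

c1: issue MUL r4<-Mul1 | r0:5,r1:3,r2:8,r3:9,r4:Mul1
c2: issue MUL r3<-Mul2 | r0:5,r1:3,r2:8,r3:Mul2,r4:Mul1
c3: issue SUB r0<-Add1 | r0:Add1,r1:3,r2:8,r3:Mul2,r4:Mul1
c4: issue SUB r2<-Add2 | r0:Add1,r1:3,r2:Add2,r3:Mul2,r4:Mul1
c5: stall | r0:Add1,r1:3,r2:Add2,r3:Mul2,r4:Mul1
c6: CDB Add1=-5; issue ADD r3<-Add1 | r0:-5,r1:3,r2:Add2,r3:Add1,r4:Mul1
c7: CDB Mul1=9; issue MUL r0<-Mul1 | r0:Mul1,r1:3,r2:Add2,r3:Add1,r4:9
c8: CDB Mul2=24; stall | r0:Mul1,r1:3,r2:Add2,r3:Add1,r4:9
c9: stall | r0:Mul1,r1:3,r2:Add2,r3:Add1,r4:9
c10: CDB Add2=6; issue SUB r4<-Add2 | r0:Mul1,r1:3,r2:6,r3:Add1,r4:Add2
c11: CDB Add1=33 | r0:Mul1,r1:3,r2:6,r3:33,r4:Add2
c12: - | r0:Mul1,r1:3,r2:6,r3:33,r4:Add2
c13: - | r0:Mul1,r1:3,r2:6,r3:33,r4:Add2
c14: CDB Add2=24 | r0:Mul1,r1:3,r2:6,r3:33,r4:24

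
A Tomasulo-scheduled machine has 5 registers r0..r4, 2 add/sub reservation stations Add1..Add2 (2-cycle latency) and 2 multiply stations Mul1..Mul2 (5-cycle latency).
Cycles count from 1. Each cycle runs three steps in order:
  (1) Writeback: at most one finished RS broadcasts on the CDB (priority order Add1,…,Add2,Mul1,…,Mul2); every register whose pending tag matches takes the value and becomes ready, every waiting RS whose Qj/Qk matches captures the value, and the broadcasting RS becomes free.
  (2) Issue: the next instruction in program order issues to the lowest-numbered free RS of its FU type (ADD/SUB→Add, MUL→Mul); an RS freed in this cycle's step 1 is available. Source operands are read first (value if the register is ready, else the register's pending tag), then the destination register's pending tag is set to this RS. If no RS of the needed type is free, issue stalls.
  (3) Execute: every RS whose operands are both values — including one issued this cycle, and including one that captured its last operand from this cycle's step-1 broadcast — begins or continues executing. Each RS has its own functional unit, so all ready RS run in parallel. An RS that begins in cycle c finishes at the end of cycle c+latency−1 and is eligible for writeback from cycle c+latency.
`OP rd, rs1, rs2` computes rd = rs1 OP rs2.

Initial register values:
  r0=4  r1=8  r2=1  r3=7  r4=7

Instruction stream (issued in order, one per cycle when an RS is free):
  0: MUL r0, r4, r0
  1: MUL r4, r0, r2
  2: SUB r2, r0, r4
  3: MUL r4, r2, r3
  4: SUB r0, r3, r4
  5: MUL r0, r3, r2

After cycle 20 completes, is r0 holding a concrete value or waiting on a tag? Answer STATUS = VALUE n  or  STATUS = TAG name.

c1: issue MUL r0<-Mul1 | r0:Mul1,r1:8,r2:1,r3:7,r4:7
c2: issue MUL r4<-Mul2 | r0:Mul1,r1:8,r2:1,r3:7,r4:Mul2
c3: issue SUB r2<-Add1 | r0:Mul1,r1:8,r2:Add1,r3:7,r4:Mul2
c4: stall | r0:Mul1,r1:8,r2:Add1,r3:7,r4:Mul2
c5: stall | r0:Mul1,r1:8,r2:Add1,r3:7,r4:Mul2
c6: CDB Mul1=28; issue MUL r4<-Mul1 | r0:28,r1:8,r2:Add1,r3:7,r4:Mul1
c7: issue SUB r0<-Add2 | r0:Add2,r1:8,r2:Add1,r3:7,r4:Mul1
c8: stall | r0:Add2,r1:8,r2:Add1,r3:7,r4:Mul1
c9: stall | r0:Add2,r1:8,r2:Add1,r3:7,r4:Mul1
c10: stall | r0:Add2,r1:8,r2:Add1,r3:7,r4:Mul1
c11: CDB Mul2=28; issue MUL r0<-Mul2 | r0:Mul2,r1:8,r2:Add1,r3:7,r4:Mul1
c12: - | r0:Mul2,r1:8,r2:Add1,r3:7,r4:Mul1
c13: CDB Add1=0 | r0:Mul2,r1:8,r2:0,r3:7,r4:Mul1
c14: - | r0:Mul2,r1:8,r2:0,r3:7,r4:Mul1
c15: - | r0:Mul2,r1:8,r2:0,r3:7,r4:Mul1
c16: - | r0:Mul2,r1:8,r2:0,r3:7,r4:Mul1
c17: - | r0:Mul2,r1:8,r2:0,r3:7,r4:Mul1
c18: CDB Mul1=0 | r0:Mul2,r1:8,r2:0,r3:7,r4:0
c19: CDB Mul2=0 | r0:0,r1:8,r2:0,r3:7,r4:0
c20: CDB Add2=7 | r0:0,r1:8,r2:0,r3:7,r4:0

STATUS = VALUE 0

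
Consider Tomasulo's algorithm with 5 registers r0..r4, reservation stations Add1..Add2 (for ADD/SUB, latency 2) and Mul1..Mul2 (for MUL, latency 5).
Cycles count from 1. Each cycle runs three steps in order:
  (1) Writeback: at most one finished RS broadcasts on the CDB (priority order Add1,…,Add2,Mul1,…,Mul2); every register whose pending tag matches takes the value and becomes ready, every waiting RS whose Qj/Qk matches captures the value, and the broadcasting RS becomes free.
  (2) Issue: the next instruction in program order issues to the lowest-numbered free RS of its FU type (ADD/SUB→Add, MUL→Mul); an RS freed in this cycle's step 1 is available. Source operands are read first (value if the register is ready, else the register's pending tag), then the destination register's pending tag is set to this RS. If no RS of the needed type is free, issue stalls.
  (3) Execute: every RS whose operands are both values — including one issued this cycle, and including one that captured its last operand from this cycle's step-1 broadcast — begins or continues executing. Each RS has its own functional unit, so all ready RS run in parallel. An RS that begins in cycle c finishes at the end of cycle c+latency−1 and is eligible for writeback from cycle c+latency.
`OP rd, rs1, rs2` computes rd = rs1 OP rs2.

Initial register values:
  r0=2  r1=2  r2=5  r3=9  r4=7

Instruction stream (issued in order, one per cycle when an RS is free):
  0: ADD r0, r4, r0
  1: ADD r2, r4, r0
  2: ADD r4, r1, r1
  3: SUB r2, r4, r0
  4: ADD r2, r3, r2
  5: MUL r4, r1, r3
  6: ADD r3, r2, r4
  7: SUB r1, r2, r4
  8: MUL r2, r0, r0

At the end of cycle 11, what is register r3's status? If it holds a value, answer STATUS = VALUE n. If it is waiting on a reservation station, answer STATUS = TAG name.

STATUS = TAG Add1

  c1: issue ADD r0<-Add1  regs: r0:Add1,r1:2,r2:5,r3:9,r4:7
  c2: issue ADD r2<-Add2  regs: r0:Add1,r1:2,r2:Add2,r3:9,r4:7
  c3: CDB Add1=9; issue ADD r4<-Add1  regs: r0:9,r1:2,r2:Add2,r3:9,r4:Add1
  c4: stall  regs: r0:9,r1:2,r2:Add2,r3:9,r4:Add1
  c5: CDB Add1=4; issue SUB r2<-Add1  regs: r0:9,r1:2,r2:Add1,r3:9,r4:4
  c6: CDB Add2=16; issue ADD r2<-Add2  regs: r0:9,r1:2,r2:Add2,r3:9,r4:4
  c7: CDB Add1=-5; issue MUL r4<-Mul1  regs: r0:9,r1:2,r2:Add2,r3:9,r4:Mul1
  c8: issue ADD r3<-Add1  regs: r0:9,r1:2,r2:Add2,r3:Add1,r4:Mul1
  c9: CDB Add2=4; issue SUB r1<-Add2  regs: r0:9,r1:Add2,r2:4,r3:Add1,r4:Mul1
  c10: issue MUL r2<-Mul2  regs: r0:9,r1:Add2,r2:Mul2,r3:Add1,r4:Mul1
  c11: -  regs: r0:9,r1:Add2,r2:Mul2,r3:Add1,r4:Mul1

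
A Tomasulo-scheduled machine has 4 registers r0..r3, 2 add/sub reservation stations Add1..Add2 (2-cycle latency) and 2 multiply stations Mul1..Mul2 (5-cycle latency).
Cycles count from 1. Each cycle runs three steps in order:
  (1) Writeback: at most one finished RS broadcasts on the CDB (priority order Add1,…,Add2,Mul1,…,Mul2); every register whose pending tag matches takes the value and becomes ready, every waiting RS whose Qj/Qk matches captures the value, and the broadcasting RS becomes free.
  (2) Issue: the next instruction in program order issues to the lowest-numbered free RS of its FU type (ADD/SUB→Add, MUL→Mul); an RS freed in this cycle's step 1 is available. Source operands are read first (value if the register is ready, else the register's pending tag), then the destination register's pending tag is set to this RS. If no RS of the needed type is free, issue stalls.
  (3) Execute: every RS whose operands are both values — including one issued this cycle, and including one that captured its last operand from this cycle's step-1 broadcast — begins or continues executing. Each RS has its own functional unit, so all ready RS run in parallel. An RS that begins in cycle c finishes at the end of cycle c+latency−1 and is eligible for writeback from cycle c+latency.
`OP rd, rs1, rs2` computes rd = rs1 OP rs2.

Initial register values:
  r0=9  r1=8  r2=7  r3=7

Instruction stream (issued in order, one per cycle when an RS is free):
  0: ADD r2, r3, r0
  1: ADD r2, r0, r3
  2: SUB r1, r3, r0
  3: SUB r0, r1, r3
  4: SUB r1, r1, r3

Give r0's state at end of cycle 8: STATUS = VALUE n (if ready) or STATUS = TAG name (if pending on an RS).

c1: issue ADD r2<-Add1 | r0:9,r1:8,r2:Add1,r3:7
c2: issue ADD r2<-Add2 | r0:9,r1:8,r2:Add2,r3:7
c3: CDB Add1=16; issue SUB r1<-Add1 | r0:9,r1:Add1,r2:Add2,r3:7
c4: CDB Add2=16; issue SUB r0<-Add2 | r0:Add2,r1:Add1,r2:16,r3:7
c5: CDB Add1=-2; issue SUB r1<-Add1 | r0:Add2,r1:Add1,r2:16,r3:7
c6: - | r0:Add2,r1:Add1,r2:16,r3:7
c7: CDB Add1=-9 | r0:Add2,r1:-9,r2:16,r3:7
c8: CDB Add2=-9 | r0:-9,r1:-9,r2:16,r3:7

STATUS = VALUE -9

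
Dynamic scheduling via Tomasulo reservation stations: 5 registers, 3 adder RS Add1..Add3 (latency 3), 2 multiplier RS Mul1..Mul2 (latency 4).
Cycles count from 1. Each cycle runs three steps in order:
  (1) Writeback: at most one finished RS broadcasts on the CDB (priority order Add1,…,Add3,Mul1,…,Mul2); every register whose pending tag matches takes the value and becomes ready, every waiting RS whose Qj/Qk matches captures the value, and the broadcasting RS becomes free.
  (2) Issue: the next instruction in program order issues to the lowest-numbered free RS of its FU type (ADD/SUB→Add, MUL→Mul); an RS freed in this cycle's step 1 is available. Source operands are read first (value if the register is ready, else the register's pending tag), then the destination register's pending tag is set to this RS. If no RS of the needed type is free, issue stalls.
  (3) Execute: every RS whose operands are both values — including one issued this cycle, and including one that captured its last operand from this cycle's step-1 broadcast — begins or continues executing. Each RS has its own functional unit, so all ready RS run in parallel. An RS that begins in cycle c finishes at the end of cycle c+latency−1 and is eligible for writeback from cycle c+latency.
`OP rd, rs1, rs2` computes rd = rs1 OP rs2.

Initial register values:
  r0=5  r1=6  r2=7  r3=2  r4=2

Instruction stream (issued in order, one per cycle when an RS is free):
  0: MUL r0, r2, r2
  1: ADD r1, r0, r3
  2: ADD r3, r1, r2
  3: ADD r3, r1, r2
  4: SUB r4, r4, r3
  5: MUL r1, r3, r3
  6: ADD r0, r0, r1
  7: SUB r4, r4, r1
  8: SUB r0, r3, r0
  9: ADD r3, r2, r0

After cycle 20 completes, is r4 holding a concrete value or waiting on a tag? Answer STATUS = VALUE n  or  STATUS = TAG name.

STATUS = VALUE -3420

  c1: issue MUL r0<-Mul1  regs: r0:Mul1,r1:6,r2:7,r3:2,r4:2
  c2: issue ADD r1<-Add1  regs: r0:Mul1,r1:Add1,r2:7,r3:2,r4:2
  c3: issue ADD r3<-Add2  regs: r0:Mul1,r1:Add1,r2:7,r3:Add2,r4:2
  c4: issue ADD r3<-Add3  regs: r0:Mul1,r1:Add1,r2:7,r3:Add3,r4:2
  c5: CDB Mul1=49; stall  regs: r0:49,r1:Add1,r2:7,r3:Add3,r4:2
  c6: stall  regs: r0:49,r1:Add1,r2:7,r3:Add3,r4:2
  c7: stall  regs: r0:49,r1:Add1,r2:7,r3:Add3,r4:2
  c8: CDB Add1=51; issue SUB r4<-Add1  regs: r0:49,r1:51,r2:7,r3:Add3,r4:Add1
  c9: issue MUL r1<-Mul1  regs: r0:49,r1:Mul1,r2:7,r3:Add3,r4:Add1
  c10: stall  regs: r0:49,r1:Mul1,r2:7,r3:Add3,r4:Add1
  c11: CDB Add2=58; issue ADD r0<-Add2  regs: r0:Add2,r1:Mul1,r2:7,r3:Add3,r4:Add1
  c12: CDB Add3=58; issue SUB r4<-Add3  regs: r0:Add2,r1:Mul1,r2:7,r3:58,r4:Add3
  c13: stall  regs: r0:Add2,r1:Mul1,r2:7,r3:58,r4:Add3
  c14: stall  regs: r0:Add2,r1:Mul1,r2:7,r3:58,r4:Add3
  c15: CDB Add1=-56; issue SUB r0<-Add1  regs: r0:Add1,r1:Mul1,r2:7,r3:58,r4:Add3
  c16: CDB Mul1=3364; stall  regs: r0:Add1,r1:3364,r2:7,r3:58,r4:Add3
  c17: stall  regs: r0:Add1,r1:3364,r2:7,r3:58,r4:Add3
  c18: stall  regs: r0:Add1,r1:3364,r2:7,r3:58,r4:Add3
  c19: CDB Add2=3413; issue ADD r3<-Add2  regs: r0:Add1,r1:3364,r2:7,r3:Add2,r4:Add3
  c20: CDB Add3=-3420  regs: r0:Add1,r1:3364,r2:7,r3:Add2,r4:-3420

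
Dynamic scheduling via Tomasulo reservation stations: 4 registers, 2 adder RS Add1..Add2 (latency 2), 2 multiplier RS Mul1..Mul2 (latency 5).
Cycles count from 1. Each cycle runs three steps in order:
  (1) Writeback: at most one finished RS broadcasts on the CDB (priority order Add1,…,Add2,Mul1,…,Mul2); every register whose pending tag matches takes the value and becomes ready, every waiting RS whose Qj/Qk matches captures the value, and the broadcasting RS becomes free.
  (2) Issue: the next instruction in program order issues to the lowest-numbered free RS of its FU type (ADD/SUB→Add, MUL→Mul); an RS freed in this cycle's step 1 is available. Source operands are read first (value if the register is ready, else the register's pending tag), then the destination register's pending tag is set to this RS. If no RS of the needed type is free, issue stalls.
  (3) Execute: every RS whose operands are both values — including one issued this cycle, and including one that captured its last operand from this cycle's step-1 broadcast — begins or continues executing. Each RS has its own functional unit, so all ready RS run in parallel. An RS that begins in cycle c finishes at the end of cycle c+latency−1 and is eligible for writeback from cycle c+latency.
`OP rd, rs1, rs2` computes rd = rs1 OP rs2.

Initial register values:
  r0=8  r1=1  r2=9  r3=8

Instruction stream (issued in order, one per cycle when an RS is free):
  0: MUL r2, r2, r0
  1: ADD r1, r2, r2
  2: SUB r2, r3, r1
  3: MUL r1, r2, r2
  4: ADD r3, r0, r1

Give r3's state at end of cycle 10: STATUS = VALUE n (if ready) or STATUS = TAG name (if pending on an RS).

STATUS = TAG Add1

c1: issue MUL r2<-Mul1 | r0:8,r1:1,r2:Mul1,r3:8
c2: issue ADD r1<-Add1 | r0:8,r1:Add1,r2:Mul1,r3:8
c3: issue SUB r2<-Add2 | r0:8,r1:Add1,r2:Add2,r3:8
c4: issue MUL r1<-Mul2 | r0:8,r1:Mul2,r2:Add2,r3:8
c5: stall | r0:8,r1:Mul2,r2:Add2,r3:8
c6: CDB Mul1=72; stall | r0:8,r1:Mul2,r2:Add2,r3:8
c7: stall | r0:8,r1:Mul2,r2:Add2,r3:8
c8: CDB Add1=144; issue ADD r3<-Add1 | r0:8,r1:Mul2,r2:Add2,r3:Add1
c9: - | r0:8,r1:Mul2,r2:Add2,r3:Add1
c10: CDB Add2=-136 | r0:8,r1:Mul2,r2:-136,r3:Add1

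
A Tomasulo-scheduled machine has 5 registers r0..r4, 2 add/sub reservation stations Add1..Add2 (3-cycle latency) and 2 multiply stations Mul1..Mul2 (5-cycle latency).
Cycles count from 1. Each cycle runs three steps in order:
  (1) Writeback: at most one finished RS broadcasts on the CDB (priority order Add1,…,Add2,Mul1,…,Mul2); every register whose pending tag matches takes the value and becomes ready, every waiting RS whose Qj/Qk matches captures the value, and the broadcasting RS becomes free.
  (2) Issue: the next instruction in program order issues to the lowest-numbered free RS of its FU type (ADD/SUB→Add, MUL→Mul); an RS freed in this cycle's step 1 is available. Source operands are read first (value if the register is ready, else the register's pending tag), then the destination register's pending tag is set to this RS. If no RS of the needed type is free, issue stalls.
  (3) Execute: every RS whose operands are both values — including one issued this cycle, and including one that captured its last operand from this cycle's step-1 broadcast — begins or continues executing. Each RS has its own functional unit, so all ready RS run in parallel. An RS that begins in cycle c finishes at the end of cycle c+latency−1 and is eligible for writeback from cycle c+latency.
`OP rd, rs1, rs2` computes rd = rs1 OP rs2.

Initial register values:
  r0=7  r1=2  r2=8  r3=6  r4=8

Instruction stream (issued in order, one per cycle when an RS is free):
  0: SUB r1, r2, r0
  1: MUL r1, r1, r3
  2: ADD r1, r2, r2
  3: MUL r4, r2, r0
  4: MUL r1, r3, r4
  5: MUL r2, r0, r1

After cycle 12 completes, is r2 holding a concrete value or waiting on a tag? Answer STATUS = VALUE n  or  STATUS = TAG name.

STATUS = TAG Mul2

c1: issue SUB r1<-Add1 | r0:7,r1:Add1,r2:8,r3:6,r4:8
c2: issue MUL r1<-Mul1 | r0:7,r1:Mul1,r2:8,r3:6,r4:8
c3: issue ADD r1<-Add2 | r0:7,r1:Add2,r2:8,r3:6,r4:8
c4: CDB Add1=1; issue MUL r4<-Mul2 | r0:7,r1:Add2,r2:8,r3:6,r4:Mul2
c5: stall | r0:7,r1:Add2,r2:8,r3:6,r4:Mul2
c6: CDB Add2=16; stall | r0:7,r1:16,r2:8,r3:6,r4:Mul2
c7: stall | r0:7,r1:16,r2:8,r3:6,r4:Mul2
c8: stall | r0:7,r1:16,r2:8,r3:6,r4:Mul2
c9: CDB Mul1=6; issue MUL r1<-Mul1 | r0:7,r1:Mul1,r2:8,r3:6,r4:Mul2
c10: CDB Mul2=56; issue MUL r2<-Mul2 | r0:7,r1:Mul1,r2:Mul2,r3:6,r4:56
c11: - | r0:7,r1:Mul1,r2:Mul2,r3:6,r4:56
c12: - | r0:7,r1:Mul1,r2:Mul2,r3:6,r4:56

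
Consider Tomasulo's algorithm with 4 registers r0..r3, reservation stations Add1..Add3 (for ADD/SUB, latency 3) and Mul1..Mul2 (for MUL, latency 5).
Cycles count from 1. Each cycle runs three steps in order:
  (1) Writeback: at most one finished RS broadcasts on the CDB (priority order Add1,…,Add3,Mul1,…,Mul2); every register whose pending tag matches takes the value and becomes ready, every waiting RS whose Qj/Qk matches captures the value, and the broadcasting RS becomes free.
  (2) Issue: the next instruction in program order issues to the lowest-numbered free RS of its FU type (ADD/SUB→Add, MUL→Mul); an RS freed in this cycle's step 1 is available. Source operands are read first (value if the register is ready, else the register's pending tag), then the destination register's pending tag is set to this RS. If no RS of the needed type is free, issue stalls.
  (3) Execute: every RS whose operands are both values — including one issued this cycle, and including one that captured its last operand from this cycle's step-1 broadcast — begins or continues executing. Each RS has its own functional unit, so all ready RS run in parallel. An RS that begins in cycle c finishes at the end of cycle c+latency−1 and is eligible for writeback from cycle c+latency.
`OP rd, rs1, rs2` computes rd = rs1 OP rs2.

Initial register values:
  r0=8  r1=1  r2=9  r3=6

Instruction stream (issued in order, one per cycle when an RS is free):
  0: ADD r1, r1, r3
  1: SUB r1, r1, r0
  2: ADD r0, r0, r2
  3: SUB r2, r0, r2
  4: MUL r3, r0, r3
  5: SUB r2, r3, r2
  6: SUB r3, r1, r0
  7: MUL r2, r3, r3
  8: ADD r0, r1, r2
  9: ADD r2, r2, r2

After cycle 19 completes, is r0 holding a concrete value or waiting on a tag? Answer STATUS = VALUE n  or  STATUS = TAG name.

c1: issue ADD r1<-Add1 | r0:8,r1:Add1,r2:9,r3:6
c2: issue SUB r1<-Add2 | r0:8,r1:Add2,r2:9,r3:6
c3: issue ADD r0<-Add3 | r0:Add3,r1:Add2,r2:9,r3:6
c4: CDB Add1=7; issue SUB r2<-Add1 | r0:Add3,r1:Add2,r2:Add1,r3:6
c5: issue MUL r3<-Mul1 | r0:Add3,r1:Add2,r2:Add1,r3:Mul1
c6: CDB Add3=17; issue SUB r2<-Add3 | r0:17,r1:Add2,r2:Add3,r3:Mul1
c7: CDB Add2=-1; issue SUB r3<-Add2 | r0:17,r1:-1,r2:Add3,r3:Add2
c8: issue MUL r2<-Mul2 | r0:17,r1:-1,r2:Mul2,r3:Add2
c9: CDB Add1=8; issue ADD r0<-Add1 | r0:Add1,r1:-1,r2:Mul2,r3:Add2
c10: CDB Add2=-18; issue ADD r2<-Add2 | r0:Add1,r1:-1,r2:Add2,r3:-18
c11: CDB Mul1=102 | r0:Add1,r1:-1,r2:Add2,r3:-18
c12: - | r0:Add1,r1:-1,r2:Add2,r3:-18
c13: - | r0:Add1,r1:-1,r2:Add2,r3:-18
c14: CDB Add3=94 | r0:Add1,r1:-1,r2:Add2,r3:-18
c15: CDB Mul2=324 | r0:Add1,r1:-1,r2:Add2,r3:-18
c16: - | r0:Add1,r1:-1,r2:Add2,r3:-18
c17: - | r0:Add1,r1:-1,r2:Add2,r3:-18
c18: CDB Add1=323 | r0:323,r1:-1,r2:Add2,r3:-18
c19: CDB Add2=648 | r0:323,r1:-1,r2:648,r3:-18

STATUS = VALUE 323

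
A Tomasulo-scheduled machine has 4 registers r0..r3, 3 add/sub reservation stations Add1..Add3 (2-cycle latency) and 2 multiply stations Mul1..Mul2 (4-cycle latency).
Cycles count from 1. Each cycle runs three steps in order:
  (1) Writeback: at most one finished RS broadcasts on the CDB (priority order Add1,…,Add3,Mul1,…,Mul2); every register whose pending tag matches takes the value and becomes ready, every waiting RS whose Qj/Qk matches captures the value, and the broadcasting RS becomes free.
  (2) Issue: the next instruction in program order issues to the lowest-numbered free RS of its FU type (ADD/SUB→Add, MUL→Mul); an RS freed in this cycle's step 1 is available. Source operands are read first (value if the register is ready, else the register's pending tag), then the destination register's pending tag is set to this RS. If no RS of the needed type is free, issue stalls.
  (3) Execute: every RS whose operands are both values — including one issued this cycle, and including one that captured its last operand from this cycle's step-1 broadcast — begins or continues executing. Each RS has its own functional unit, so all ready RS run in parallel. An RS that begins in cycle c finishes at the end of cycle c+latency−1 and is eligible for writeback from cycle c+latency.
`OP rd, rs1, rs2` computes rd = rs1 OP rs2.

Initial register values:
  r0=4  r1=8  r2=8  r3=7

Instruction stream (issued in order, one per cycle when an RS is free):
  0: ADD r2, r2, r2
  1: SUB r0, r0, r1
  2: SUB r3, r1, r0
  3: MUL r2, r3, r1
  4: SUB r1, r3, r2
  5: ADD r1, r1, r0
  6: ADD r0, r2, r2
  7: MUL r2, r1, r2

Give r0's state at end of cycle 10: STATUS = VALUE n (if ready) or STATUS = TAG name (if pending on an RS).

STATUS = TAG Add3

  c1: issue ADD r2<-Add1  regs: r0:4,r1:8,r2:Add1,r3:7
  c2: issue SUB r0<-Add2  regs: r0:Add2,r1:8,r2:Add1,r3:7
  c3: CDB Add1=16; issue SUB r3<-Add1  regs: r0:Add2,r1:8,r2:16,r3:Add1
  c4: CDB Add2=-4; issue MUL r2<-Mul1  regs: r0:-4,r1:8,r2:Mul1,r3:Add1
  c5: issue SUB r1<-Add2  regs: r0:-4,r1:Add2,r2:Mul1,r3:Add1
  c6: CDB Add1=12; issue ADD r1<-Add1  regs: r0:-4,r1:Add1,r2:Mul1,r3:12
  c7: issue ADD r0<-Add3  regs: r0:Add3,r1:Add1,r2:Mul1,r3:12
  c8: issue MUL r2<-Mul2  regs: r0:Add3,r1:Add1,r2:Mul2,r3:12
  c9: -  regs: r0:Add3,r1:Add1,r2:Mul2,r3:12
  c10: CDB Mul1=96  regs: r0:Add3,r1:Add1,r2:Mul2,r3:12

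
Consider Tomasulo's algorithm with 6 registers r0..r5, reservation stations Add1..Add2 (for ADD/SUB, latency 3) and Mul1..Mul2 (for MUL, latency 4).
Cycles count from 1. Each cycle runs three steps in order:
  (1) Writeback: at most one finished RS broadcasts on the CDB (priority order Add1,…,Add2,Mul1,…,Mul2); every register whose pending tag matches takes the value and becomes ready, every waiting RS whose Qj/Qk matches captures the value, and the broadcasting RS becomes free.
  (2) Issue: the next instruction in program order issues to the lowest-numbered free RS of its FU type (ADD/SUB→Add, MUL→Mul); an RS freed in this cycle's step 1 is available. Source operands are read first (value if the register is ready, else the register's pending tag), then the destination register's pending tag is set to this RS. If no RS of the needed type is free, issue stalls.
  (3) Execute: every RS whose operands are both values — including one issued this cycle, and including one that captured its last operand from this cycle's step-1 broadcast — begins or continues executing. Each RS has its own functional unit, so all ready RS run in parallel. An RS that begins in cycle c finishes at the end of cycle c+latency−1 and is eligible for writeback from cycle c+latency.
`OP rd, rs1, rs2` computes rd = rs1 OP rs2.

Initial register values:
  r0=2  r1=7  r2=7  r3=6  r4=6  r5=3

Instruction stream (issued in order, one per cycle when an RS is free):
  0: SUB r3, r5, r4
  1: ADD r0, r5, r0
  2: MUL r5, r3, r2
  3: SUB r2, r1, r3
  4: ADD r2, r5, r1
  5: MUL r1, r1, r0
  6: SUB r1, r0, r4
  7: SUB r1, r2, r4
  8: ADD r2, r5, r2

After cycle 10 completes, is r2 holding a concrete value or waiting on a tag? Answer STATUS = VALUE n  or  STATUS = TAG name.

STATUS = TAG Add2

c1: issue SUB r3<-Add1 | r0:2,r1:7,r2:7,r3:Add1,r4:6,r5:3
c2: issue ADD r0<-Add2 | r0:Add2,r1:7,r2:7,r3:Add1,r4:6,r5:3
c3: issue MUL r5<-Mul1 | r0:Add2,r1:7,r2:7,r3:Add1,r4:6,r5:Mul1
c4: CDB Add1=-3; issue SUB r2<-Add1 | r0:Add2,r1:7,r2:Add1,r3:-3,r4:6,r5:Mul1
c5: CDB Add2=5; issue ADD r2<-Add2 | r0:5,r1:7,r2:Add2,r3:-3,r4:6,r5:Mul1
c6: issue MUL r1<-Mul2 | r0:5,r1:Mul2,r2:Add2,r3:-3,r4:6,r5:Mul1
c7: CDB Add1=10; issue SUB r1<-Add1 | r0:5,r1:Add1,r2:Add2,r3:-3,r4:6,r5:Mul1
c8: CDB Mul1=-21; stall | r0:5,r1:Add1,r2:Add2,r3:-3,r4:6,r5:-21
c9: stall | r0:5,r1:Add1,r2:Add2,r3:-3,r4:6,r5:-21
c10: CDB Add1=-1; issue SUB r1<-Add1 | r0:5,r1:Add1,r2:Add2,r3:-3,r4:6,r5:-21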